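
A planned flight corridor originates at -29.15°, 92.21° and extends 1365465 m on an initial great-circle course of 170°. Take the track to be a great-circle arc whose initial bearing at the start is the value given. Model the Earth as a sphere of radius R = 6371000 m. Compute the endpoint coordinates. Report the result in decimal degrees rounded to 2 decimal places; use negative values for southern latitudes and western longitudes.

latitude -41.21°, longitude 95.02°

Angular distance δ = d/R = 1365465 / 6371000 = 0.214325 rad.
Converting: φ₁ = -0.508763 rad, θ = 2.967060 rad.
sin φ₂ = sin φ₁ cos δ + cos φ₁ sin δ cos θ = (-0.487098)(0.977120) + (0.873347)(0.212688)(-0.984808) = -0.658882
φ₂ = asin(-0.658882) = -0.719331 rad = -41.21°.
For the longitude increment, Δλ = atan2( sin θ sin δ cos φ₁, cos δ − sin φ₁ sin φ₂ ) = atan2(0.032255, 0.656180) = 2.81°.
Hence λ₂ = 92.21° + 2.81° = 95.02°.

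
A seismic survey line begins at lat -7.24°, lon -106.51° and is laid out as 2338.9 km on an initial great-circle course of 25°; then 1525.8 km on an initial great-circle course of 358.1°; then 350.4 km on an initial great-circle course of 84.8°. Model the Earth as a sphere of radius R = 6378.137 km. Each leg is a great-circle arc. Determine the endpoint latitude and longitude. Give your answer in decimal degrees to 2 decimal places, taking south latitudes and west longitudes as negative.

Apply the spherical direct solution leg by leg, carrying full precision between legs.
Leg 1: from (-7.24°, -106.51°), δ = 2338.9/6378.137 = 0.366706 rad, θ = 25° → φ = 11.81°, λ = -97.60°.
Leg 2: from (11.81°, -97.60°), δ = 1525.8/6378.137 = 0.239223 rad, θ = 358.1° → φ = 25.51°, λ = -98.10°.
Leg 3: from (25.51°, -98.10°), δ = 350.4/6378.137 = 0.054938 rad, θ = 84.8° → φ = 25.76°, λ = -94.62°.

latitude 25.76°, longitude -94.62°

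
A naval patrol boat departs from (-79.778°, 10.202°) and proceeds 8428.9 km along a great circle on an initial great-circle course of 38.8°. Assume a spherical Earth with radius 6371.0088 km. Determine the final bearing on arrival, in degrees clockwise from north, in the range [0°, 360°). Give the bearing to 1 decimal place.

final bearing 6.4°

δ = 8428.9/6371.0088 = 1.323009 rad (75.8028°).
Start latitude φ₁ = -1.392389 rad; initial bearing θ = 0.677188 rad.
Applying the spherical law of cosines for sides, sin φ₂ = sin φ₁ cos δ + cos φ₁ sin δ cos θ = -0.107288, so φ₂ = -6.159°.
Then Δλ = atan2(0.107802, 0.139675) = 0.657314 rad, from sin θ sin δ cos φ₁ over cos δ − sin φ₁ sin φ₂.
λ₂ = 10.202° + 37.661° = 47.863°.
The forward bearing on arrival equals the back-azimuth from the destination plus 180°.
Back-azimuth from P₂ (-6.2°, 47.9°) to P₁ (-79.8°, 10.2°), with Δλ' = λ₁ − λ₂ = -37.7°: atan2( sin Δλ' cos φ₁ , cos φ₂ sin φ₁ − sin φ₂ cos φ₁ cos Δλ' ) = 186.4°.
Final bearing = (186.4° + 180°) mod 360° = 6.4°.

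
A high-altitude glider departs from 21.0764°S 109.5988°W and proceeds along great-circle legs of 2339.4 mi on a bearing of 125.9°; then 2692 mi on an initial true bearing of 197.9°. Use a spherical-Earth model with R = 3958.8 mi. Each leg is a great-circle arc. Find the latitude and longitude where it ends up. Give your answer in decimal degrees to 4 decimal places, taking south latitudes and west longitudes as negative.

Apply the spherical direct solution leg by leg, carrying full precision between legs.
Leg 1: from (-21.0764°, -109.5988°), δ = 2339.4/3958.8 = 0.590937 rad, θ = 125.9° → φ = -37.1185°, λ = -75.1285°.
Leg 2: from (-37.1185°, -75.1285°), δ = 2692/3958.8 = 0.680004 rad, θ = 197.9° → φ = -71.1489°, λ = -111.8652°.

latitude -71.1489°, longitude -111.8652°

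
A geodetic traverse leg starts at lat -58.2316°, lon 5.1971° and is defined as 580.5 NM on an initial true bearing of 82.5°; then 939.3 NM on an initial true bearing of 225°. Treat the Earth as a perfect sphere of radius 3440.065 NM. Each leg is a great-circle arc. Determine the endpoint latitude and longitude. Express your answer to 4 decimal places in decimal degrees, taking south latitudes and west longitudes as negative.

latitude -64.5911°, longitude -3.9803°

Apply the spherical direct solution leg by leg, carrying full precision between legs.
Leg 1: from (-58.2316°, 5.1971°), δ = 580.5/3440.065 = 0.168747 rad, θ = 82.5° → φ = -55.7476°, λ = 22.4050°.
Leg 2: from (-55.7476°, 22.4050°), δ = 939.3/3440.065 = 0.273047 rad, θ = 225° → φ = -64.5911°, λ = -3.9803°.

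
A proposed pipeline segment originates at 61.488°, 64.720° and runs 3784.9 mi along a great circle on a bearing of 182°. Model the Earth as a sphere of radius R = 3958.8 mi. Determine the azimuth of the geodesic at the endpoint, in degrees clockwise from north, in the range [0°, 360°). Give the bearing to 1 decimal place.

final bearing 181.0°

The arc subtends δ = 3784.9/3958.8 = 0.956073 rad at the centre.
Converting: φ₁ = 1.073168 rad, θ = 3.176499 rad.
sin φ₂ = sin φ₁ cos δ + cos φ₁ sin δ cos θ = (0.878717)(0.576733) + (0.477343)(0.816933)(-0.999391) = 0.117066
φ₂ = asin(0.117066) = 0.117335 rad = 6.723°.
For the longitude increment, Δλ = atan2( sin θ sin δ cos φ₁, cos δ − sin φ₁ sin φ₂ ) = atan2(-0.013609, 0.473865) = -1.645°.
λ₂ = 64.720° + -1.645° = 63.075°.
The forward bearing on arrival equals the back-azimuth from the destination plus 180°.
Back-azimuth from P₂ (6.7°, 63.1°) to P₁ (61.5°, 64.7°), with Δλ' = λ₁ − λ₂ = 1.6°: atan2( sin Δλ' cos φ₁ , cos φ₂ sin φ₁ − sin φ₂ cos φ₁ cos Δλ' ) = 1.0°.
Final bearing = (1.0° + 180°) mod 360° = 181.0°.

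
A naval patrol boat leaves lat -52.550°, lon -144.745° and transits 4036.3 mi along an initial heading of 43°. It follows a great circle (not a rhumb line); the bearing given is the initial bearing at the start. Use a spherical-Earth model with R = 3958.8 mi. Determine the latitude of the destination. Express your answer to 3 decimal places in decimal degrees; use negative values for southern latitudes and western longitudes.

Central angle δ = d/R = 1.019577 rad.
With φ₁ = -52.550° = -0.917171 rad and θ = 43° = 0.750492 rad:
sin φ₂ = sin φ₁ cos δ + cos φ₁ sin δ cos θ = (-0.793884)(0.523727) + (0.608069)(0.851886)(0.731354) = -0.036933
φ₂ = asin(-0.036933) = -0.036941 rad = -2.117°.
For the longitude increment, Δλ = atan2( sin θ sin δ cos φ₁, cos δ − sin φ₁ sin φ₂ ) = atan2(0.353279, 0.494406) = 35.548°.
Hence λ₂ = -144.745° + 35.548° = -109.197°.

latitude -2.117°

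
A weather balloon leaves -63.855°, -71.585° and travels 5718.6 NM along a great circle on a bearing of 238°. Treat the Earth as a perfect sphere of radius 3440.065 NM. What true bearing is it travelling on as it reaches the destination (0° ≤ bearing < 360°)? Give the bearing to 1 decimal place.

final bearing 337.8°

The arc subtends δ = 5718.6/3440.065 = 1.662352 rad at the centre.
Start latitude φ₁ = -1.114480 rad; initial bearing θ = 4.153884 rad.
sin φ₂ = sin φ₁ cos δ + cos φ₁ sin δ cos θ = (-0.897682)(-0.091428) + (0.440644)(0.995812)(-0.529919) = -0.150455
φ₂ = asin(-0.150455) = -0.151028 rad = -8.653°.
Then Δλ = atan2(-0.372122, -0.226488) = -2.117544 rad, from sin θ sin δ cos φ₁ over cos δ − sin φ₁ sin φ₂.
λ₂ = -71.585° + -121.326° = -192.911°, normalized to (−180°, 180°] → 167.089°.
The forward bearing on arrival equals the back-azimuth from the destination plus 180°.
Back-azimuth from P₂ (-8.7°, 167.1°) to P₁ (-63.9°, -71.6°), with Δλ' = λ₁ − λ₂ = -238.7°: atan2( sin Δλ' cos φ₁ , cos φ₂ sin φ₁ − sin φ₂ cos φ₁ cos Δλ' ) = 157.8°.
Final bearing = (157.8° + 180°) mod 360° = 337.8°.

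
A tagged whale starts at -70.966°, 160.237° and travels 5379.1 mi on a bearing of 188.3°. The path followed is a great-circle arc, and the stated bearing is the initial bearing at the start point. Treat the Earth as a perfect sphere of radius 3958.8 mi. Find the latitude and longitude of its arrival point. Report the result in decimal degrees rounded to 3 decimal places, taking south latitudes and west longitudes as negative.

latitude -30.959°, longitude -10.291°

Central angle δ = d/R = 1.358770 rad.
Start latitude φ₁ = -1.238590 rad; initial bearing θ = 3.286455 rad.
Applying the spherical law of cosines for sides, sin φ₂ = sin φ₁ cos δ + cos φ₁ sin δ cos θ = -0.514422, so φ₂ = -30.959°.
Δλ = atan2( sin θ sin δ cos φ₁ , cos δ − sin φ₁ sin φ₂ ) = atan2(-0.046025, -0.275855) = -2.976272 rad = -170.528°.
Hence λ₂ = 160.237° + -170.528° = -10.291°.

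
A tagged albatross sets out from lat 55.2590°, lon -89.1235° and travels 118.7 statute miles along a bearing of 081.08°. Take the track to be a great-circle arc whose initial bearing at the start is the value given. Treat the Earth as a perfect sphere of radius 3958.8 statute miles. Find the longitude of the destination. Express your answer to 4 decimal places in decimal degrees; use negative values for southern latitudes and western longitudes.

Angular distance δ = d/R = 118.7 / 3958.8 = 0.029984 rad.
Converting: φ₁ = 0.964451 rad, θ = 1.415113 rad.
Applying the spherical law of cosines for sides, sin φ₂ = sin φ₁ cos δ + cos φ₁ sin δ cos θ = 0.824016, so φ₂ = 55.4889°.
For the longitude increment, Δλ = atan2( sin θ sin δ cos φ₁, cos δ − sin φ₁ sin φ₂ ) = atan2(0.016878, 0.322426) = 2.9965°.
Hence λ₂ = -89.1235° + 2.9965° = -86.1270°.

longitude -86.1270°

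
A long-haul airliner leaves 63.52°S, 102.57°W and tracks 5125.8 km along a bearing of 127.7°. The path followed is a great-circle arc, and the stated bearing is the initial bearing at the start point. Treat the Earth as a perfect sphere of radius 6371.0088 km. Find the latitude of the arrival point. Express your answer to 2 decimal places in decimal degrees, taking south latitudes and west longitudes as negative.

The arc subtends δ = 5125.8/6371.0088 = 0.804551 rad at the centre.
Start latitude φ₁ = -1.108633 rad; initial bearing θ = 2.228785 rad.
sin φ₂ = sin φ₁ cos δ + cos φ₁ sin δ cos θ = (-0.895090)(0.693435) + (0.445885)(0.720519)(-0.611527) = -0.817151
φ₂ = asin(-0.817151) = -0.956452 rad = -54.80°.
Δλ = atan2( sin θ sin δ cos φ₁ , cos δ − sin φ₁ sin φ₂ ) = atan2(0.254196, -0.037989) = 1.719147 rad = 98.50°.
λ₂ = -102.57° + 98.50° = -4.07°.

latitude -54.80°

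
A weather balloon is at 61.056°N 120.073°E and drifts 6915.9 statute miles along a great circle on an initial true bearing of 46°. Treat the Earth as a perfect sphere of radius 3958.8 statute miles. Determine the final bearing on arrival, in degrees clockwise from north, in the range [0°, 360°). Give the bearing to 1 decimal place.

final bearing 159.3°

Angular distance δ = d/R = 6915.9 / 3958.8 = 1.746969 rad.
Converting: φ₁ = 1.065628 rad, θ = 0.802851 rad.
Applying the spherical law of cosines for sides, sin φ₂ = sin φ₁ cos δ + cos φ₁ sin δ cos θ = 0.177608, so φ₂ = 10.230°.
Then Δλ = atan2(0.342739, -0.330687) = 2.338299 rad, from sin θ sin δ cos φ₁ over cos δ − sin φ₁ sin φ₂.
λ₂ = 120.073° + 133.975° = 254.048°, normalized to (−180°, 180°] → -105.952°.
The forward bearing on arrival equals the back-azimuth from the destination plus 180°.
Back-azimuth from P₂ (10.2°, -106.0°) to P₁ (61.1°, 120.1°), with Δλ' = λ₁ − λ₂ = 226.0°: atan2( sin Δλ' cos φ₁ , cos φ₂ sin φ₁ − sin φ₂ cos φ₁ cos Δλ' ) = 339.3°.
Final bearing = (339.3° + 180°) mod 360° = 159.3°.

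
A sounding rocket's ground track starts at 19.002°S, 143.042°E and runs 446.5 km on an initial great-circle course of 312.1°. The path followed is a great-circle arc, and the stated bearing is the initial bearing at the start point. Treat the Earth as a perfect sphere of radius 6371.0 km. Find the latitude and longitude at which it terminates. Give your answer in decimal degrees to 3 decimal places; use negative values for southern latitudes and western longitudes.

Angular distance δ = d/R = 446.5 / 6371 = 0.070083 rad.
Converting: φ₁ = -0.331647 rad, θ = 5.447173 rad.
Applying the spherical law of cosines for sides, sin φ₂ = sin φ₁ cos δ + cos φ₁ sin δ cos θ = -0.280413, so φ₂ = -16.285°.
Then Δλ = atan2(-0.049126, 0.906242) = -0.054156 rad, from sin θ sin δ cos φ₁ over cos δ − sin φ₁ sin φ₂.
λ₂ = 143.042° + -3.103° = 139.939°.

latitude -16.285°, longitude 139.939°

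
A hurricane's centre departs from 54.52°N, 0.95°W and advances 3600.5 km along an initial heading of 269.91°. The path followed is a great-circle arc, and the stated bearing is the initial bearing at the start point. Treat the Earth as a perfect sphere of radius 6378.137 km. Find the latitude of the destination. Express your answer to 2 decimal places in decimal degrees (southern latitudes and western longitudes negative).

latitude 43.43°

Central angle δ = d/R = 0.564507 rad.
Converting: φ₁ = 0.951554 rad, θ = 4.710818 rad.
Applying the spherical law of cosines for sides, sin φ₂ = sin φ₁ cos δ + cos φ₁ sin δ cos θ = 0.687491, so φ₂ = 43.43°.
Then Δλ = atan2(-0.310523, 0.285016) = -0.828202 rad, from sin θ sin δ cos φ₁ over cos δ − sin φ₁ sin φ₂.
λ₂ = -0.95° + -47.45° = -48.40°.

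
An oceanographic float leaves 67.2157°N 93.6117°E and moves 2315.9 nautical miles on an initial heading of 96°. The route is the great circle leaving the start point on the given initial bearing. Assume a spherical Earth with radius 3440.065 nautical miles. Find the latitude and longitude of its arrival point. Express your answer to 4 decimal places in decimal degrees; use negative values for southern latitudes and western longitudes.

δ = 2315.9/3440.065 = 0.673214 rad (38.5723°).
With φ₁ = 67.2157° = 1.173135 rad and θ = 96° = 1.675516 rad:
Destination latitude: φ₂ = arcsin( sin φ₁ cos δ + cos φ₁ sin δ cos θ ) = arcsin(0.695576) = 44.0732°.
Then Δλ = atan2(0.240136, 0.140522) = 1.041349 rad, from sin θ sin δ cos φ₁ over cos δ − sin φ₁ sin φ₂.
Hence λ₂ = 93.6117° + 59.6649° = 153.2766°.

latitude 44.0732°, longitude 153.2766°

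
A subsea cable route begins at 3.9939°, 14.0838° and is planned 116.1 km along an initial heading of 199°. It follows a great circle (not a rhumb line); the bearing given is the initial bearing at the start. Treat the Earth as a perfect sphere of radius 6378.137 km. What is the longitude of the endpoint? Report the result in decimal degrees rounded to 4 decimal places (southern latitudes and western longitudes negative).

Central angle δ = d/R = 0.018203 rad.
Start latitude φ₁ = 0.069707 rad; initial bearing θ = 3.473205 rad.
sin φ₂ = sin φ₁ cos δ + cos φ₁ sin δ cos θ = (0.069650)(0.999834) + (0.997571)(0.018202)(-0.945519) = 0.052470
φ₂ = asin(0.052470) = 0.052494 rad = 3.0077°.
Δλ = atan2( sin θ sin δ cos φ₁ , cos δ − sin φ₁ sin φ₂ ) = atan2(-0.005912, 0.996180) = -0.005934 rad = -0.3400°.
λ₂ = 14.0838° + -0.3400° = 13.7438°.

longitude 13.7438°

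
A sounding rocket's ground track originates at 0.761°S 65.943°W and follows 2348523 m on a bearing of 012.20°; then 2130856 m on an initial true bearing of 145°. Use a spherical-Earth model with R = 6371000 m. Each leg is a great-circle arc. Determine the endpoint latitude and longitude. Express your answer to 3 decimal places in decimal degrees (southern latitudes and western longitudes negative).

Apply the spherical direct solution leg by leg, carrying full precision between legs.
Leg 1: from (-0.761°, -65.943°), δ = 2348523/6371000 = 0.368627 rad, θ = 12.2° → φ = 19.863°, λ = -61.299°.
Leg 2: from (19.863°, -61.299°), δ = 2130856/6371000 = 0.334462 rad, θ = 145° → φ = 3.902°, λ = -50.421°.

latitude 3.902°, longitude -50.421°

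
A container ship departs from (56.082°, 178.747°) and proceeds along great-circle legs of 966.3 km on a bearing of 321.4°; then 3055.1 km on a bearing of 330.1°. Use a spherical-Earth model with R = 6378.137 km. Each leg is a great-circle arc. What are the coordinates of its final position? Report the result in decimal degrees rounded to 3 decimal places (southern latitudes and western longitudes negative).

Apply the spherical direct solution leg by leg, carrying full precision between legs.
Leg 1: from (56.082°, 178.747°), δ = 966.3/6378.137 = 0.151502 rad, θ = 321.4° → φ = 62.393°, λ = 167.024°.
Leg 2: from (62.393°, 167.024°), δ = 3055.1/6378.137 = 0.478996 rad, θ = 330.1° → φ = 76.305°, λ = 91.003°.

latitude 76.305°, longitude 91.003°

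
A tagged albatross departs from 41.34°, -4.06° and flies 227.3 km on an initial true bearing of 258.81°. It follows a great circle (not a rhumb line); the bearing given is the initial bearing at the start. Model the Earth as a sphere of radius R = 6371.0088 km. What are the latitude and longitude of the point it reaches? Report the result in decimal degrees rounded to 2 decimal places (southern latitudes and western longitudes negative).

latitude 40.91°, longitude -6.71°

δ = 227.3/6371.0088 = 0.035677 rad (2.0442°).
Converting: φ₁ = 0.721519 rad, θ = 4.517087 rad.
Destination latitude: φ₂ = arcsin( sin φ₁ cos δ + cos φ₁ sin δ cos θ ) = arcsin(0.654908) = 40.91°.
Δλ = atan2( sin θ sin δ cos φ₁ , cos δ − sin φ₁ sin φ₂ ) = atan2(-0.026272, 0.566780) = -0.046320 rad = -2.65°.
λ₂ = -4.06° + -2.65° = -6.71°.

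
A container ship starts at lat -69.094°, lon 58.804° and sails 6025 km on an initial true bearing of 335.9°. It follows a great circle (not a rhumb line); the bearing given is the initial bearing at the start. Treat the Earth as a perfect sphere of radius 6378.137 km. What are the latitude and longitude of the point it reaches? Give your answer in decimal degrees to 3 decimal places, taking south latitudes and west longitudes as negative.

Angular distance δ = d/R = 6025 / 6378.137 = 0.944633 rad.
With φ₁ = -69.094° = -1.205918 rad and θ = 335.9° = 5.862561 rad:
Destination latitude: φ₂ = arcsin( sin φ₁ cos δ + cos φ₁ sin δ cos θ ) = arcsin(-0.283525) = -16.471°.
For the longitude increment, Δλ = atan2( sin θ sin δ cos φ₁, cos δ − sin φ₁ sin φ₂ ) = atan2(-0.118064, 0.321181) = -20.183°.
Hence λ₂ = 58.804° + -20.183° = 38.621°.

latitude -16.471°, longitude 38.621°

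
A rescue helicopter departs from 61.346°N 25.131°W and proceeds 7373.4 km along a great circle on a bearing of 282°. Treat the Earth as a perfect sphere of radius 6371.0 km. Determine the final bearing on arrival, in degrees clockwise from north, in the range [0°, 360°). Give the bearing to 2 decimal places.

final bearing 211.56°

The arc subtends δ = 7373.4/6371 = 1.157338 rad at the centre.
Start latitude φ₁ = 1.070690 rad; initial bearing θ = 4.921828 rad.
sin φ₂ = sin φ₁ cos δ + cos φ₁ sin δ cos θ = (0.877531)(0.401779) + (0.479519)(0.915737)(0.207912) = 0.443870
φ₂ = asin(0.443870) = 0.459913 rad = 26.351°.
Δλ = atan2( sin θ sin δ cos φ₁ , cos δ − sin φ₁ sin φ₂ ) = atan2(-0.429518, 0.012269) = -1.542240 rad = -88.364°.
λ₂ = -25.131° + -88.364° = -113.495°.
The forward bearing on arrival equals the back-azimuth from the destination plus 180°.
Back-azimuth from P₂ (26.35°, -113.49°) to P₁ (61.35°, -25.13°), with Δλ' = λ₁ − λ₂ = 88.36°: atan2( sin Δλ' cos φ₁ , cos φ₂ sin φ₁ − sin φ₂ cos φ₁ cos Δλ' ) = 31.56°.
Final bearing = (31.56° + 180°) mod 360° = 211.56°.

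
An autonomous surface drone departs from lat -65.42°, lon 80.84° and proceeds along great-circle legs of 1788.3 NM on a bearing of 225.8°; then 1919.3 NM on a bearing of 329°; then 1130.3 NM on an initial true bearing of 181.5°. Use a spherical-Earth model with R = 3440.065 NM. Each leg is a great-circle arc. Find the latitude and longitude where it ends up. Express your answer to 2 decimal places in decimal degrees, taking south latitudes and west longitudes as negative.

Apply the spherical direct solution leg by leg, carrying full precision between legs.
Leg 1: from (-65.42°, 80.84°), δ = 1788.3/3440.065 = 0.519845 rad, θ = 225.8° → φ = -68.96°, λ = -1.79°.
Leg 2: from (-68.96°, -1.79°), δ = 1919.3/3440.065 = 0.557926 rad, θ = 329° → φ = -38.96°, λ = -22.32°.
Leg 3: from (-38.96°, -22.32°), δ = 1130.3/3440.065 = 0.328569 rad, θ = 181.5° → φ = -57.78°, λ = -23.22°.

latitude -57.78°, longitude -23.22°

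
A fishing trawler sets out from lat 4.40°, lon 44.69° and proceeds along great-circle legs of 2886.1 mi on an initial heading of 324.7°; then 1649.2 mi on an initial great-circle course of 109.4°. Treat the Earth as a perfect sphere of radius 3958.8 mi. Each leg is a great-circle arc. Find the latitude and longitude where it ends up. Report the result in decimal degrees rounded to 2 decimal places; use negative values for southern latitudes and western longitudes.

Apply the spherical direct solution leg by leg, carrying full precision between legs.
Leg 1: from (4.40°, 44.69°), δ = 2886.1/3958.8 = 0.729034 rad, θ = 324.7° → φ = 36.82°, λ = 15.95°.
Leg 2: from (36.82°, 15.95°), δ = 1649.2/3958.8 = 0.416591 rad, θ = 109.4° → φ = 26.13°, λ = 41.11°.

latitude 26.13°, longitude 41.11°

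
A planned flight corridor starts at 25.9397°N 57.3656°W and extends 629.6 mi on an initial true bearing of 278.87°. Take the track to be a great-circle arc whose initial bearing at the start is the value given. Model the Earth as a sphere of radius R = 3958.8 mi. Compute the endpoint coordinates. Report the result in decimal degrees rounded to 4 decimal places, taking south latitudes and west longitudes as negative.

δ = 629.6/3958.8 = 0.159038 rad (9.1122°).
Converting: φ₁ = 0.452733 rad, θ = 4.867200 rad.
sin φ₂ = sin φ₁ cos δ + cos φ₁ sin δ cos θ = (0.437425)(0.987380) + (0.899255)(0.158369)(0.154193) = 0.453864
φ₂ = asin(0.453864) = 0.471097 rad = 26.9919°.
Then Δλ = atan2(-0.140710, 0.788849) = -0.176518 rad, from sin θ sin δ cos φ₁ over cos δ − sin φ₁ sin φ₂.
Hence λ₂ = -57.3656° + -10.1137° = -67.4793°.

latitude 26.9919°, longitude -67.4793°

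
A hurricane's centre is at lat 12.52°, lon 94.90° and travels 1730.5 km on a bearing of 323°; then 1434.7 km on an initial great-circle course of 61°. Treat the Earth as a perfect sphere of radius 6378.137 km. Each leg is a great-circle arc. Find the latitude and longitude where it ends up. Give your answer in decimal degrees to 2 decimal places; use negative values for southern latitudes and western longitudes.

latitude 30.37°, longitude 97.74°

Apply the spherical direct solution leg by leg, carrying full precision between legs.
Leg 1: from (12.52°, 94.90°), δ = 1730.5/6378.137 = 0.271317 rad, θ = 323° → φ = 24.70°, λ = 84.67°.
Leg 2: from (24.70°, 84.67°), δ = 1434.7/6378.137 = 0.224940 rad, θ = 61° → φ = 30.37°, λ = 97.74°.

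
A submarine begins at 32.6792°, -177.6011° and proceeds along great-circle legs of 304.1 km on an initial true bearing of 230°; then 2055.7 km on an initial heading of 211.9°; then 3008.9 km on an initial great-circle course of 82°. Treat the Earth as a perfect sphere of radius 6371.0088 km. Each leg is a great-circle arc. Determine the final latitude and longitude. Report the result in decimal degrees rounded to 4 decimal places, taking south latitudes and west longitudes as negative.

latitude 16.8090°, longitude -161.9515°

Apply the spherical direct solution leg by leg, carrying full precision between legs.
Leg 1: from (32.6792°, -177.6011°), δ = 304.1/6371.0088 = 0.047732 rad, θ = 230° → φ = 30.8976°, λ = 179.9576°.
Leg 2: from (30.8976°, 179.9576°), δ = 2055.7/6371.0088 = 0.322665 rad, θ = 211.9° → φ = 14.8331°, λ = 169.9754°.
Leg 3: from (14.8331°, 169.9754°), δ = 3008.9/6371.0088 = 0.472280 rad, θ = 82° → φ = 16.8090°, λ = -161.9515°.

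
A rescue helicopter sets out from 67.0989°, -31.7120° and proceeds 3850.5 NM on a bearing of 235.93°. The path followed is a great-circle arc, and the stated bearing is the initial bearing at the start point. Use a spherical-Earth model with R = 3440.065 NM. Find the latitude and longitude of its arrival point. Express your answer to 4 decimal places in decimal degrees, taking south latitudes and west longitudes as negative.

Central angle δ = d/R = 1.119310 rad.
Converting: φ₁ = 1.171097 rad, θ = 4.117755 rad.
sin φ₂ = sin φ₁ cos δ + cos φ₁ sin δ cos θ = (0.921178)(0.436303) + (0.389142)(0.899800)(-0.560205) = 0.205757
φ₂ = asin(0.205757) = 0.207237 rad = 11.8738°.
Then Δλ = atan2(-0.290048, 0.246764) = -0.865855 rad, from sin θ sin δ cos φ₁ over cos δ − sin φ₁ sin φ₂.
λ₂ = -31.7120° + -49.6098° = -81.3218°.

latitude 11.8738°, longitude -81.3218°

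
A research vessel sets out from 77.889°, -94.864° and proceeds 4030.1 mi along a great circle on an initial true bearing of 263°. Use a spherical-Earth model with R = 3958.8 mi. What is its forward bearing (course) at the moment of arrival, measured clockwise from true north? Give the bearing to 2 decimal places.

final bearing 193.84°

Central angle δ = d/R = 1.018011 rad.
Converting: φ₁ = 1.359420 rad, θ = 4.590216 rad.
Applying the spherical law of cosines for sides, sin φ₂ = sin φ₁ cos δ + cos φ₁ sin δ cos θ = 0.491613, so φ₂ = 29.447°.
Then Δλ = atan2(-0.177228, 0.044389) = -1.325382 rad, from sin θ sin δ cos φ₁ over cos δ − sin φ₁ sin φ₂.
λ₂ = λ₁ + Δλ = -170.803°.
The forward bearing on arrival equals the back-azimuth from the destination plus 180°.
Back-azimuth from P₂ (29.45°, -170.80°) to P₁ (77.89°, -94.86°), with Δλ' = λ₁ − λ₂ = 75.94°: atan2( sin Δλ' cos φ₁ , cos φ₂ sin φ₁ − sin φ₂ cos φ₁ cos Δλ' ) = 13.84°.
Final bearing = (13.84° + 180°) mod 360° = 193.84°.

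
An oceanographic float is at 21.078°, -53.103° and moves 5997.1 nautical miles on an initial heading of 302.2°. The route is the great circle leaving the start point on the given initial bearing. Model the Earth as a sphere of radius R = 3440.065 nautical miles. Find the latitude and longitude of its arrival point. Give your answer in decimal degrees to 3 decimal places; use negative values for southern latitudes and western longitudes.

δ = 5997.1/3440.065 = 1.743310 rad (99.8843°).
With φ₁ = 21.078° = 0.367880 rad and θ = 302.2° = 5.274385 rad:
Applying the spherical law of cosines for sides, sin φ₂ = sin φ₁ cos δ + cos φ₁ sin δ cos θ = 0.428107, so φ₂ = 25.347°.
Then Δλ = atan2(-0.777856, -0.325623) = -1.967247 rad, from sin θ sin δ cos φ₁ over cos δ − sin φ₁ sin φ₂.
λ₂ = -53.103° + -112.715° = -165.818°.

latitude 25.347°, longitude -165.818°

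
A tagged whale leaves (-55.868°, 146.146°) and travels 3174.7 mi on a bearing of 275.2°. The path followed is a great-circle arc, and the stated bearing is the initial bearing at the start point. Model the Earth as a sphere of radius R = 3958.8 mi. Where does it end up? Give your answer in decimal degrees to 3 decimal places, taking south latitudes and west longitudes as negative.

Angular distance δ = d/R = 3174.7 / 3958.8 = 0.801935 rad.
Converting: φ₁ = -0.975081 rad, θ = 4.803146 rad.
sin φ₂ = sin φ₁ cos δ + cos φ₁ sin δ cos θ = (-0.827747)(0.695317) + (0.561101)(0.718703)(0.090633) = -0.538998
φ₂ = asin(-0.538998) = -0.569247 rad = -32.615°.
For the longitude increment, Δλ = atan2( sin θ sin δ cos φ₁, cos δ − sin φ₁ sin φ₂ ) = atan2(-0.401605, 0.249163) = -58.184°.
λ₂ = 146.146° + -58.184° = 87.962°.

latitude -32.615°, longitude 87.962°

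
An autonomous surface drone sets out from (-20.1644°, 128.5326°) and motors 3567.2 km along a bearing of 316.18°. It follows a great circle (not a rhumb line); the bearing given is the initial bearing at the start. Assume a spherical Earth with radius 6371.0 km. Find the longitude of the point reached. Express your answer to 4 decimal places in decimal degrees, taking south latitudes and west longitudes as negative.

longitude 106.9043°

The arc subtends δ = 3567.2/6371 = 0.559912 rad at the centre.
Start latitude φ₁ = -0.351935 rad; initial bearing θ = 5.518382 rad.
Destination latitude: φ₂ = arcsin( sin φ₁ cos δ + cos φ₁ sin δ cos θ ) = arcsin(0.067642) = 3.8785°.
Δλ = atan2( sin θ sin δ cos φ₁ , cos δ − sin φ₁ sin φ₂ ) = atan2(-0.345199, 0.870619) = -0.377485 rad = -21.6283°.
λ₂ = λ₁ + Δλ = 106.9043°.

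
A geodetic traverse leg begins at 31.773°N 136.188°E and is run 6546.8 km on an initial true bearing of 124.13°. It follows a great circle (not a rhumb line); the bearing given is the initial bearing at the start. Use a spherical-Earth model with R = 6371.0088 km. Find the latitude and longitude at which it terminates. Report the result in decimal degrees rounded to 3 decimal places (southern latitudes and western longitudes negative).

Angular distance δ = d/R = 6546.8 / 6371.0088 = 1.027592 rad.
Start latitude φ₁ = 0.554543 rad; initial bearing θ = 2.166477 rad.
sin φ₂ = sin φ₁ cos δ + cos φ₁ sin δ cos θ = (0.526555)(0.516881) + (0.850141)(0.856057)(-0.561072) = -0.136165
φ₂ = asin(-0.136165) = -0.136589 rad = -7.826°.
Then Δλ = atan2(0.602423, 0.588580) = 0.797021 rad, from sin θ sin δ cos φ₁ over cos δ − sin φ₁ sin φ₂.
λ₂ = 136.188° + 45.666° = 181.854°, normalized to (−180°, 180°] → -178.146°.

latitude -7.826°, longitude -178.146°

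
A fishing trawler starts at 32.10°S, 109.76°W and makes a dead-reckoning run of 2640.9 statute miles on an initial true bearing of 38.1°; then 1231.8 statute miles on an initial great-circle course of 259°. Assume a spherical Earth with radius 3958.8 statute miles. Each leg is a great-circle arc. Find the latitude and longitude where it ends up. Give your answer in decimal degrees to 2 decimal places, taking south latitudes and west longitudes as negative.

Apply the spherical direct solution leg by leg, carrying full precision between legs.
Leg 1: from (-32.10°, -109.76°), δ = 2640.9/3958.8 = 0.667096 rad, θ = 38.1° → φ = -0.29°, λ = -87.32°.
Leg 2: from (-0.29°, -87.32°), δ = 1231.8/3958.8 = 0.311155 rad, θ = 259° → φ = -3.62°, λ = -104.84°.

latitude -3.62°, longitude -104.84°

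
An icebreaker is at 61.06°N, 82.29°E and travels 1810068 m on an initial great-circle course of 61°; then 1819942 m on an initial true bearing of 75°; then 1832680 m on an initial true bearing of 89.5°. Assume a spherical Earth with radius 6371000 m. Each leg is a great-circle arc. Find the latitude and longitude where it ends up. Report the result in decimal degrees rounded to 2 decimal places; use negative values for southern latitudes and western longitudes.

Apply the spherical direct solution leg by leg, carrying full precision between legs.
Leg 1: from (61.06°, 82.29°), δ = 1810068/6371000 = 0.284111 rad, θ = 61° → φ = 64.93°, λ = 117.64°.
Leg 2: from (64.93°, 117.64°), δ = 1819942/6371000 = 0.285660 rad, θ = 75° → φ = 64.16°, λ = 156.28°.
Leg 3: from (64.16°, 156.28°), δ = 1832680/6371000 = 0.287660 rad, θ = 89.5° → φ = 59.78°, λ = -169.41°.

latitude 59.78°, longitude -169.41°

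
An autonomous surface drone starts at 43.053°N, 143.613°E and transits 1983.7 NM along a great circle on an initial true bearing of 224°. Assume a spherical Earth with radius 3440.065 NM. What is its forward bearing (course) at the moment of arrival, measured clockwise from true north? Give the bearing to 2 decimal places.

δ = 1983.7/3440.065 = 0.576646 rad (33.0394°).
Converting: φ₁ = 0.751417 rad, θ = 3.909538 rad.
Destination latitude: φ₂ = arcsin( sin φ₁ cos δ + cos φ₁ sin δ cos θ ) = arcsin(0.285698) = 16.601°.
Then Δλ = atan2(-0.276753, 0.643258) = -0.406297 rad, from sin θ sin δ cos φ₁ over cos δ − sin φ₁ sin φ₂.
Hence λ₂ = 143.613° + -23.279° = 120.334°.
The forward bearing on arrival equals the back-azimuth from the destination plus 180°.
Back-azimuth from P₂ (16.60°, 120.33°) to P₁ (43.05°, 143.61°), with Δλ' = λ₁ − λ₂ = 23.28°: atan2( sin Δλ' cos φ₁ , cos φ₂ sin φ₁ − sin φ₂ cos φ₁ cos Δλ' ) = 31.98°.
Final bearing = (31.98° + 180°) mod 360° = 211.98°.

final bearing 211.98°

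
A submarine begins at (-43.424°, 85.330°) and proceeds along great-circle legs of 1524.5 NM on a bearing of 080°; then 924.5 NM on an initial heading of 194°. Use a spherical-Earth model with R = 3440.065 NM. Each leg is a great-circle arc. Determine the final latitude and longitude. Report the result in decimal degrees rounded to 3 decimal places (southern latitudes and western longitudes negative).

Apply the spherical direct solution leg by leg, carrying full precision between legs.
Leg 1: from (-43.424°, 85.330°), δ = 1524.5/3440.065 = 0.443160 rad, θ = 80° → φ = -34.535°, λ = 116.168°.
Leg 2: from (-34.535°, 116.168°), δ = 924.5/3440.065 = 0.268745 rad, θ = 194° → φ = -49.358°, λ = 110.508°.

latitude -49.358°, longitude 110.508°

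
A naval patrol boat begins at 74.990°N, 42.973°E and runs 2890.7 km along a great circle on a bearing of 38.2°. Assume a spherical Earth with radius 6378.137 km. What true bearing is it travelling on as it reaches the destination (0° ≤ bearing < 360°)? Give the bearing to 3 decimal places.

Angular distance δ = d/R = 2890.7 / 6378.137 = 0.453220 rad.
Start latitude φ₁ = 1.308822 rad; initial bearing θ = 0.666716 rad.
Applying the spherical law of cosines for sides, sin φ₂ = sin φ₁ cos δ + cos φ₁ sin δ cos θ = 0.957484, so φ₂ = 73.233°.
Then Δλ = atan2(0.070128, -0.025774) = 1.922993 rad, from sin θ sin δ cos φ₁ over cos δ − sin φ₁ sin φ₂.
Hence λ₂ = 42.973° + 110.179° = 153.152°.
The forward bearing on arrival equals the back-azimuth from the destination plus 180°.
Back-azimuth from P₂ (73.233°, 153.152°) to P₁ (74.990°, 42.973°), with Δλ' = λ₁ − λ₂ = -110.179°: atan2( sin Δλ' cos φ₁ , cos φ₂ sin φ₁ − sin φ₂ cos φ₁ cos Δλ' ) = 326.277°.
Final bearing = (326.277° + 180°) mod 360° = 146.277°.

final bearing 146.277°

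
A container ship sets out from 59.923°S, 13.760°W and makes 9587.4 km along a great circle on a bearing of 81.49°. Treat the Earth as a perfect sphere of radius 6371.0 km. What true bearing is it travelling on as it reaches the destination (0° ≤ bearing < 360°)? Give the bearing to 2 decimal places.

final bearing 29.72°

Central angle δ = d/R = 1.504850 rad.
Converting: φ₁ = -1.045854 rad, θ = 1.422269 rad.
Destination latitude: φ₂ = arcsin( sin φ₁ cos δ + cos φ₁ sin δ cos θ ) = arcsin(0.016977) = 0.973°.
For the longitude increment, Δλ = atan2( sin θ sin δ cos φ₁, cos δ − sin φ₁ sin φ₂ ) = atan2(0.494568, 0.080589) = 80.745°.
Hence λ₂ = -13.760° + 80.745° = 66.985°.
The forward bearing on arrival equals the back-azimuth from the destination plus 180°.
Back-azimuth from P₂ (0.97°, 66.99°) to P₁ (-59.92°, -13.76°), with Δλ' = λ₁ − λ₂ = -80.75°: atan2( sin Δλ' cos φ₁ , cos φ₂ sin φ₁ − sin φ₂ cos φ₁ cos Δλ' ) = 209.72°.
Final bearing = (209.72° + 180°) mod 360° = 29.72°.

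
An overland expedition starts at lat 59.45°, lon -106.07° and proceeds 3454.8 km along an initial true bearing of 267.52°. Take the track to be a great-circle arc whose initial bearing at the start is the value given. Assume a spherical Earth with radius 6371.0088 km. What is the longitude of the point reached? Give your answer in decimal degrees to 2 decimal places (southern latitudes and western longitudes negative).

longitude -154.67°

δ = 3454.8/6371.0088 = 0.542269 rad (31.0697°).
Converting: φ₁ = 1.037598 rad, θ = 4.669105 rad.
Destination latitude: φ₂ = arcsin( sin φ₁ cos δ + cos φ₁ sin δ cos θ ) = arcsin(0.726289) = 46.58°.
Then Δλ = atan2(-0.262073, 0.231070) = -0.848184 rad, from sin θ sin δ cos φ₁ over cos δ − sin φ₁ sin φ₂.
λ₂ = -106.07° + -48.60° = -154.67°.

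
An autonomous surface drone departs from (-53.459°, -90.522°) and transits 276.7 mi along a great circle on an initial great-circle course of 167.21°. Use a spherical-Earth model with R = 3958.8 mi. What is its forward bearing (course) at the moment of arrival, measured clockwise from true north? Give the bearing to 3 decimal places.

The arc subtends δ = 276.7/3958.8 = 0.069895 rad at the centre.
Converting: φ₁ = -0.933036 rad, θ = 2.918365 rad.
sin φ₂ = sin φ₁ cos δ + cos φ₁ sin δ cos θ = (-0.803431)(0.997558) + (0.595398)(0.069838)(-0.975188) = -0.842019
φ₂ = asin(-0.842019) = -1.001015 rad = -57.354°.
Δλ = atan2( sin θ sin δ cos φ₁ , cos δ − sin φ₁ sin φ₂ ) = atan2(0.009205, 0.321054) = 0.028664 rad = 1.642°.
λ₂ = -90.522° + 1.642° = -88.880°.
The forward bearing on arrival equals the back-azimuth from the destination plus 180°.
Back-azimuth from P₂ (-57.354°, -88.880°) to P₁ (-53.459°, -90.522°), with Δλ' = λ₁ − λ₂ = -1.642°: atan2( sin Δλ' cos φ₁ , cos φ₂ sin φ₁ − sin φ₂ cos φ₁ cos Δλ' ) = 345.857°.
Final bearing = (345.857° + 180°) mod 360° = 165.857°.

final bearing 165.857°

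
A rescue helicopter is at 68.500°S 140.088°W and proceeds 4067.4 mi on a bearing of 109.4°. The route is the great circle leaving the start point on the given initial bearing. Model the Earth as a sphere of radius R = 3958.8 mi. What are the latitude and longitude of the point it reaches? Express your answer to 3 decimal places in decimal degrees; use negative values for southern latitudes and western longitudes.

latitude -35.820°, longitude -44.777°

Central angle δ = d/R = 1.027433 rad.
With φ₁ = -68.500° = -1.195551 rad and θ = 109.4° = 1.909390 rad:
sin φ₂ = sin φ₁ cos δ + cos φ₁ sin δ cos θ = (-0.930418)(0.517018) + (0.366501)(0.855974)(-0.332161) = -0.585247
φ₂ = asin(-0.585247) = -0.625185 rad = -35.820°.
For the longitude increment, Δλ = atan2( sin θ sin δ cos φ₁, cos δ − sin φ₁ sin φ₂ ) = atan2(0.295904, -0.027506) = 95.311°.
Hence λ₂ = -140.088° + 95.311° = -44.777°.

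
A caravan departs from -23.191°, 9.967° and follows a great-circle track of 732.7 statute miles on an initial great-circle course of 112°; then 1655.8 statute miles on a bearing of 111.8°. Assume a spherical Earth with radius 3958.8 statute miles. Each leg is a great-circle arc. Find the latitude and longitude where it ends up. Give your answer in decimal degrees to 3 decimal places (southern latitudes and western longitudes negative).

latitude -33.112°, longitude 47.744°

Apply the spherical direct solution leg by leg, carrying full precision between legs.
Leg 1: from (-23.191°, 9.967°), δ = 732.7/3958.8 = 0.185081 rad, θ = 112° → φ = -26.772°, λ = 20.985°.
Leg 2: from (-26.772°, 20.985°), δ = 1655.8/3958.8 = 0.418258 rad, θ = 111.8° → φ = -33.112°, λ = 47.744°.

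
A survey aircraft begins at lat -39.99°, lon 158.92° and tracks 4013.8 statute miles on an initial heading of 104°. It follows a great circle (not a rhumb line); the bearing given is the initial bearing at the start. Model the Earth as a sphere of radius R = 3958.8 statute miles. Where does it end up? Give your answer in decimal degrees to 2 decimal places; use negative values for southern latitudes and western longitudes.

latitude -29.80°, longitude -129.42°

The arc subtends δ = 4013.8/3958.8 = 1.013893 rad at the centre.
Converting: φ₁ = -0.697957 rad, θ = 1.815142 rad.
Applying the spherical law of cosines for sides, sin φ₂ = sin φ₁ cos δ + cos φ₁ sin δ cos θ = -0.497024, so φ₂ = -29.80°.
Then Δλ = atan2(0.631068, 0.209145) = 1.250773 rad, from sin θ sin δ cos φ₁ over cos δ − sin φ₁ sin φ₂.
λ₂ = 158.92° + 71.66° = 230.58°, normalized to (−180°, 180°] → -129.42°.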